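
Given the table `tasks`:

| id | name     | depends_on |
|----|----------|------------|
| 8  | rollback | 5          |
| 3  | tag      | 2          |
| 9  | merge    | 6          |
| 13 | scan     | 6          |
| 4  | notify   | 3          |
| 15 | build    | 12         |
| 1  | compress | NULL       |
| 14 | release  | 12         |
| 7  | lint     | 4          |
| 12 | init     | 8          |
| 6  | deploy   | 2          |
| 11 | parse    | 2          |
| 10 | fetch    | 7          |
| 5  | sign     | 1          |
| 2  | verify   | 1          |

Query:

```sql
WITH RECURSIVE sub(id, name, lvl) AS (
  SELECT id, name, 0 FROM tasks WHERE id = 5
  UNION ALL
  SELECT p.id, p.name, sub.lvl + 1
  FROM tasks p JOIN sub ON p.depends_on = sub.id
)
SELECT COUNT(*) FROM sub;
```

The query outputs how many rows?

5

Base: id=5 (sign) at lvl 0.
Iteration 1: rows with depends_on in {5} -> rollback (id 8, lvl 1).
Iteration 2: rows with depends_on in {8} -> init (id 12, lvl 2).
Iteration 3: rows with depends_on in {12} -> release (id 14, lvl 3), build (id 15, lvl 3).
Iteration 4: no rows with depends_on in {14,15}; recursion stops.
Total rows emitted: 5.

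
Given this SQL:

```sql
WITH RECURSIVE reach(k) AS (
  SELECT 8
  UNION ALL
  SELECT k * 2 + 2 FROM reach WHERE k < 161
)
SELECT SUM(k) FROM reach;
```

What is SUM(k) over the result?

618

Base: k=8.
Iteration 1: 8 < 161 holds -> k = 8 * 2 + 2 = 18.
Iteration 2: 18 < 161 holds -> k = 18 * 2 + 2 = 38.
Iteration 3: 38 < 161 holds -> k = 38 * 2 + 2 = 78.
Iteration 4: 78 < 161 holds -> k = 78 * 2 + 2 = 158.
Iteration 5: 158 < 161 holds -> k = 158 * 2 + 2 = 318.
Iteration 6: 318 < 161 fails; recursion stops.
SUM(k) = 8 + 18 + 38 + 78 + 158 + 318 = 618.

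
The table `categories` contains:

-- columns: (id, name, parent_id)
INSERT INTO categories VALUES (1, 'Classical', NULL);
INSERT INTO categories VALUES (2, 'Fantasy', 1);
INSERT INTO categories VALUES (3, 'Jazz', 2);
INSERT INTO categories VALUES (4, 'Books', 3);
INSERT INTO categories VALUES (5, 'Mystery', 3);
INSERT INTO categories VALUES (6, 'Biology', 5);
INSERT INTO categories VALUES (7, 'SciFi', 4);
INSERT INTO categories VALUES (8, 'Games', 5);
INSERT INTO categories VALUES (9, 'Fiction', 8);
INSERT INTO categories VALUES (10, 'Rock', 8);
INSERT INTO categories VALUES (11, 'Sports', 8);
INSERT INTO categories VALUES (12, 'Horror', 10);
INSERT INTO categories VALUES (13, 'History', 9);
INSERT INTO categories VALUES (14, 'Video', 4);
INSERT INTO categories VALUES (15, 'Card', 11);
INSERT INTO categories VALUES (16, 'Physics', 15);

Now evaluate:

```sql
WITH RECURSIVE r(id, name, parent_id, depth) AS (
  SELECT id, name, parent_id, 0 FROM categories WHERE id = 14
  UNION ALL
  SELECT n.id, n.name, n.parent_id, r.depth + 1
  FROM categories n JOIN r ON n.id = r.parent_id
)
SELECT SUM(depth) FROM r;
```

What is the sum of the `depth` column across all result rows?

Base: id=14 (Video), parent_id=4, depth 0.
Iteration 1: join on id=4 -> Books (id 4, parent_id=3, depth 1).
Iteration 2: join on id=3 -> Jazz (id 3, parent_id=2, depth 2).
Iteration 3: join on id=2 -> Fantasy (id 2, parent_id=1, depth 3).
Iteration 4: join on id=1 -> Classical (id 1, parent_id=NULL, depth 4).
Iteration 5: parent_id is NULL; no match; recursion stops.
SUM(depth) = 0 + 1 + 2 + 3 + 4 = 10.

10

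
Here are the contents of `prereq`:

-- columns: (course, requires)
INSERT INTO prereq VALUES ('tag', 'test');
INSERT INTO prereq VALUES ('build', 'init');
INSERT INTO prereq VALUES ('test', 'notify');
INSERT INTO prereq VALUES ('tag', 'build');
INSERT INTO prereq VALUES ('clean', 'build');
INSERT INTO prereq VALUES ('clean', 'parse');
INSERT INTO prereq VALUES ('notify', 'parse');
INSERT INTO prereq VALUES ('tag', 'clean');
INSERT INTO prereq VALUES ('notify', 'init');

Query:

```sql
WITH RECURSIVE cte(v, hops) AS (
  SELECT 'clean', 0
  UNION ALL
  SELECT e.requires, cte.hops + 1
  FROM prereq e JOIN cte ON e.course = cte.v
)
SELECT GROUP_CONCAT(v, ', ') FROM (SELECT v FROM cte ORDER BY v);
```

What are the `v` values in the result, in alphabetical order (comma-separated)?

Base: (clean, hops=0).
Iteration 1: edges from {clean} -> (build, hops=1), (parse, hops=1).
Iteration 2: edges from {build,parse} -> (init, hops=2).
Iteration 3: no outgoing edges from {init}; recursion stops.

build, clean, init, parse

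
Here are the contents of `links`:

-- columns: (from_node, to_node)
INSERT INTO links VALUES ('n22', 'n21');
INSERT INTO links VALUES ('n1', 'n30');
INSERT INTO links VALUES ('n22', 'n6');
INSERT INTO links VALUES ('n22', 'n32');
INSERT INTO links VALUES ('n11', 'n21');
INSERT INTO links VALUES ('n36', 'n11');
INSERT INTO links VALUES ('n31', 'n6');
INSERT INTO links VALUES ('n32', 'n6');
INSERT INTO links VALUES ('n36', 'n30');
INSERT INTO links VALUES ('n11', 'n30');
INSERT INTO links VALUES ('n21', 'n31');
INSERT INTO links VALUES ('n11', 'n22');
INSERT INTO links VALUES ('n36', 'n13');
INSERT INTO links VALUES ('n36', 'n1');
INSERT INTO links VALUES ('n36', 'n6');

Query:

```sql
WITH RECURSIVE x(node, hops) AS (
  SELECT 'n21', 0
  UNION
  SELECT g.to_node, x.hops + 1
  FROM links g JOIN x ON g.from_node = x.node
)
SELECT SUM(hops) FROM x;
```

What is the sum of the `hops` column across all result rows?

Base: (n21, hops=0).
Iteration 1: edges from {n21} -> (n31, hops=1).
Iteration 2: edges from {n31} -> (n6, hops=2).
Iteration 3: no outgoing edges from {n6}; recursion stops.
SUM(hops) = 0 + 1 + 2 = 3.

3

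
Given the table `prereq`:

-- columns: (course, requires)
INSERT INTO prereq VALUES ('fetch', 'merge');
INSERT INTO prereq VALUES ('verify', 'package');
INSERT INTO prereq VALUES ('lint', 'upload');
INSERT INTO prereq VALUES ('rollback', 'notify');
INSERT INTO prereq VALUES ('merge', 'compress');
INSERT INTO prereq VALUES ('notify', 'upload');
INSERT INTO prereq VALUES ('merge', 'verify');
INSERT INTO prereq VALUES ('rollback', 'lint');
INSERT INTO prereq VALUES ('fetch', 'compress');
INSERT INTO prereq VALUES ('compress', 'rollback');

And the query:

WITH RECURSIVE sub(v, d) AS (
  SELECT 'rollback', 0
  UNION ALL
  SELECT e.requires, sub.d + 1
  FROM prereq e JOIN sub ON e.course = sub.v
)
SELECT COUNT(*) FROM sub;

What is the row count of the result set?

5

Base: (rollback, d=0).
Iteration 1: edges from {rollback} -> (lint, d=1), (notify, d=1).
Iteration 2: edges from {lint,notify} -> (upload, d=2) x2. [UNION ALL keeps all 2 new rows, including repeats]
Iteration 3: no outgoing edges from {upload}; recursion stops.
Total rows emitted: 5.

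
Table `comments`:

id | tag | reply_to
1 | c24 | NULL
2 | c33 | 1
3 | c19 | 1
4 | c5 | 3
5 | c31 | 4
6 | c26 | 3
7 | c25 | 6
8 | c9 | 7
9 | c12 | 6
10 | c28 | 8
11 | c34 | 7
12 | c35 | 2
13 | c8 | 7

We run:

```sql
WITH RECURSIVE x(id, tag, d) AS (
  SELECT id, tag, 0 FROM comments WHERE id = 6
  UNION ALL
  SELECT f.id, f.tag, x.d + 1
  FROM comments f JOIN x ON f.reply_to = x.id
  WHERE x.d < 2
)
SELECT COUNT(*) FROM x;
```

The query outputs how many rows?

Base: id=6 (c26) at d 0.
Iteration 1: rows with reply_to in {6} -> c25 (id 7, d 1), c12 (id 9, d 1).
Iteration 2: rows with reply_to in {7,9} -> c9 (id 8, d 2), c34 (id 11, d 2), c8 (id 13, d 2).
Iteration 3: d < 2 fails for all current rows; recursion stops.
Total rows emitted: 6.

6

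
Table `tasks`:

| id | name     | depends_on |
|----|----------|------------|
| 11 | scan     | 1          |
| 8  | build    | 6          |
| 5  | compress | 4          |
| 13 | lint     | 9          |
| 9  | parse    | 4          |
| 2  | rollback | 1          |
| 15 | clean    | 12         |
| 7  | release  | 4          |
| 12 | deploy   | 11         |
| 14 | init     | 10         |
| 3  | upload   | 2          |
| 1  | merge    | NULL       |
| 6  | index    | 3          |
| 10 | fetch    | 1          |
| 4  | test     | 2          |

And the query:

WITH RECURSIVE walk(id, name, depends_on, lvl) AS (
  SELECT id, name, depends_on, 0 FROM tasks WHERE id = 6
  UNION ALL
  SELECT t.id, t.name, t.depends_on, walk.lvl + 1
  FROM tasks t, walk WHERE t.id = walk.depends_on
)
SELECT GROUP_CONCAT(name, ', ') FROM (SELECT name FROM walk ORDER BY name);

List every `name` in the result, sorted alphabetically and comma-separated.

index, merge, rollback, upload

Base: id=6 (index), depends_on=3, lvl 0.
Iteration 1: join on id=3 -> upload (id 3, depends_on=2, lvl 1).
Iteration 2: join on id=2 -> rollback (id 2, depends_on=1, lvl 2).
Iteration 3: join on id=1 -> merge (id 1, depends_on=NULL, lvl 3).
Iteration 4: depends_on is NULL; no match; recursion stops.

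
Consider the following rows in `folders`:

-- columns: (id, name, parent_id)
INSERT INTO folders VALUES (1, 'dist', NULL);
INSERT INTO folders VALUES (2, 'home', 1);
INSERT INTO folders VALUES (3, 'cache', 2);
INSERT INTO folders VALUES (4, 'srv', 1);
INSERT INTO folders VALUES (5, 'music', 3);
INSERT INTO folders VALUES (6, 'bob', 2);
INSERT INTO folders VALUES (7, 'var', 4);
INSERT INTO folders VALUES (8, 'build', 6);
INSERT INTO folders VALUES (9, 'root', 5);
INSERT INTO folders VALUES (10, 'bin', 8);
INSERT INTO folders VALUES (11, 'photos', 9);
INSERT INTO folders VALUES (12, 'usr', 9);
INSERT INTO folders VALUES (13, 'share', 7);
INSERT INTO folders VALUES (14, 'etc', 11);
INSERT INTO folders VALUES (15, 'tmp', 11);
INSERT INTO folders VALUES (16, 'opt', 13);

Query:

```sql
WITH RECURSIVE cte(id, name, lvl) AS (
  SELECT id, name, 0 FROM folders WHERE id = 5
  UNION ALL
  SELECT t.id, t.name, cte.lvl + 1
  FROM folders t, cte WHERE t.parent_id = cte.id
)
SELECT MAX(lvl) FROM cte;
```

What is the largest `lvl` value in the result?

3

Base: id=5 (music) at lvl 0.
Iteration 1: rows with parent_id in {5} -> root (id 9, lvl 1).
Iteration 2: rows with parent_id in {9} -> photos (id 11, lvl 2), usr (id 12, lvl 2).
Iteration 3: rows with parent_id in {11,12} -> etc (id 14, lvl 3), tmp (id 15, lvl 3).
Iteration 4: no rows with parent_id in {14,15}; recursion stops.
lvl values: 0, 1, 2, 2, 3, 3; the maximum is 3.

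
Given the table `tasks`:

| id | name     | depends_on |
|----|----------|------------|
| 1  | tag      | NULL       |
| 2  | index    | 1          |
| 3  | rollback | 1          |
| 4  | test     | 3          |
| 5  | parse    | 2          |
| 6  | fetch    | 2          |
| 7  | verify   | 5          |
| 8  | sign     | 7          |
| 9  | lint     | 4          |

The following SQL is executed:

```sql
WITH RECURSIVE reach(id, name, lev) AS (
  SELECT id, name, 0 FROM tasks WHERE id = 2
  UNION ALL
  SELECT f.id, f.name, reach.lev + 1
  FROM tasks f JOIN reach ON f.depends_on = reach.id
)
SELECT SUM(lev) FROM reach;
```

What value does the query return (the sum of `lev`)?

Base: id=2 (index) at lev 0.
Iteration 1: rows with depends_on in {2} -> parse (id 5, lev 1), fetch (id 6, lev 1).
Iteration 2: rows with depends_on in {5,6} -> verify (id 7, lev 2).
Iteration 3: rows with depends_on in {7} -> sign (id 8, lev 3).
Iteration 4: no rows with depends_on in {8}; recursion stops.
SUM(lev) = 0 + 1 + 1 + 2 + 3 = 7.

7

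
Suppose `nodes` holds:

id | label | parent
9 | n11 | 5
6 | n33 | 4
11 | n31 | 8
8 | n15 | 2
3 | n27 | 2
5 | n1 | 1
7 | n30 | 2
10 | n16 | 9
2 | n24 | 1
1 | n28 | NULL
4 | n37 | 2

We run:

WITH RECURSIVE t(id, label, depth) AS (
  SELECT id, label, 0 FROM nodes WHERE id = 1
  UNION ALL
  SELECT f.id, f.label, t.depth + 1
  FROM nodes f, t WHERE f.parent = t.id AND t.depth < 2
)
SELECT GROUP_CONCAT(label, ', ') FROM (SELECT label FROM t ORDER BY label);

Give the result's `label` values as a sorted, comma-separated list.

n1, n11, n15, n24, n27, n28, n30, n37

Base: id=1 (n28) at depth 0.
Iteration 1: rows with parent in {1} -> n24 (id 2, depth 1), n1 (id 5, depth 1).
Iteration 2: rows with parent in {2,5} -> n27 (id 3, depth 2), n37 (id 4, depth 2), n30 (id 7, depth 2), n15 (id 8, depth 2), n11 (id 9, depth 2).
Iteration 3: depth < 2 fails for all current rows; recursion stops.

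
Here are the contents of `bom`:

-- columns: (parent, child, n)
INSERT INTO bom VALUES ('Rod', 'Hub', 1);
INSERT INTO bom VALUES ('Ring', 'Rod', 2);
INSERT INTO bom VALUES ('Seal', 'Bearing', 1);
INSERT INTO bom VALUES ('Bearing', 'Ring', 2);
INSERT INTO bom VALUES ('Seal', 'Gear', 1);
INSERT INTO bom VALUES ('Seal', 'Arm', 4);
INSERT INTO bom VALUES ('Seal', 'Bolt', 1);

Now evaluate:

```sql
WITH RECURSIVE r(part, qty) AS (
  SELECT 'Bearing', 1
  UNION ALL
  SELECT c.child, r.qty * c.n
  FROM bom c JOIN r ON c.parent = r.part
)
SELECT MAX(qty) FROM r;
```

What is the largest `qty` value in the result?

Base: (Bearing, qty=1).
Iteration 1: components of {Bearing} -> Ring = 1*2 = 2.
Iteration 2: components of {Ring} -> Rod = 2*2 = 4.
Iteration 3: components of {Rod} -> Hub = 4*1 = 4.
Iteration 4: no further components; recursion stops.
qty values: 1, 2, 4, 4; the maximum is 4.

4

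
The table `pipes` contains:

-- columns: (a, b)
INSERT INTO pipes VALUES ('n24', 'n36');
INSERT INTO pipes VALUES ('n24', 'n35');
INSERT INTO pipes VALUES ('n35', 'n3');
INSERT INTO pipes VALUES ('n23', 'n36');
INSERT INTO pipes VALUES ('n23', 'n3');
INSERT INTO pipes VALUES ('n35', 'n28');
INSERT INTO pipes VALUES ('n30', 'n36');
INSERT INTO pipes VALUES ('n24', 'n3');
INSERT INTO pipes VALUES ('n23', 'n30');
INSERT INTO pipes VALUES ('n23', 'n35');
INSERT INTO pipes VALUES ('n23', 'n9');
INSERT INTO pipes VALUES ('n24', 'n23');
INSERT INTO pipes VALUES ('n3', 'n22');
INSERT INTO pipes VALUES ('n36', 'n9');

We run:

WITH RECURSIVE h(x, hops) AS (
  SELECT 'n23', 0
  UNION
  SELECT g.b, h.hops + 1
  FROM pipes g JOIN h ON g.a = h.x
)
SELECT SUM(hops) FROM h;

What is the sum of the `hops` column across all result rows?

21

Base: (n23, hops=0).
Iteration 1: edges from {n23} -> (n3, hops=1), (n30, hops=1), (n35, hops=1), (n36, hops=1), (n9, hops=1).
Iteration 2: edges from {n3,n30,n35,n36,n9} -> (n22, hops=2), (n28, hops=2), (n3, hops=2), (n36, hops=2), (n9, hops=2).
Iteration 3: edges from {n22,n28,n3,n36,n9} -> (n22, hops=3), (n9, hops=3).
Iteration 4: no outgoing edges from {n22,n9}; recursion stops.
SUM(hops) = 0 + 1 + 1 + 1 + 1 + 1 + 2 + 2 + 2 + 2 + 2 + 3 + 3 = 21.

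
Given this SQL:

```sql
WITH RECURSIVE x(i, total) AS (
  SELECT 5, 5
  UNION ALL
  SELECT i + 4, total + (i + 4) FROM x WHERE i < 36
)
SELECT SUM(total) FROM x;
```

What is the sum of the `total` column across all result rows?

705

Base: i=5, total=5.
Iteration 1: 5 < 36 holds -> i = 5 + 4 = 9, total = 5 + 9 = 14.
Iteration 2: 9 < 36 holds -> i = 9 + 4 = 13, total = 14 + 13 = 27.
Iteration 3: 13 < 36 holds -> i = 13 + 4 = 17, total = 27 + 17 = 44.
Iteration 4: 17 < 36 holds -> i = 17 + 4 = 21, total = 44 + 21 = 65.
Iteration 5: 21 < 36 holds -> i = 21 + 4 = 25, total = 65 + 25 = 90.
Iteration 6: 25 < 36 holds -> i = 25 + 4 = 29, total = 90 + 29 = 119.
Iteration 7: 29 < 36 holds -> i = 29 + 4 = 33, total = 119 + 33 = 152.
Iteration 8: 33 < 36 holds -> i = 33 + 4 = 37, total = 152 + 37 = 189.
Iteration 9: 37 < 36 fails; recursion stops.
SUM(total) = 5 + 14 + 27 + 44 + 65 + 90 + 119 + 152 + 189 = 705.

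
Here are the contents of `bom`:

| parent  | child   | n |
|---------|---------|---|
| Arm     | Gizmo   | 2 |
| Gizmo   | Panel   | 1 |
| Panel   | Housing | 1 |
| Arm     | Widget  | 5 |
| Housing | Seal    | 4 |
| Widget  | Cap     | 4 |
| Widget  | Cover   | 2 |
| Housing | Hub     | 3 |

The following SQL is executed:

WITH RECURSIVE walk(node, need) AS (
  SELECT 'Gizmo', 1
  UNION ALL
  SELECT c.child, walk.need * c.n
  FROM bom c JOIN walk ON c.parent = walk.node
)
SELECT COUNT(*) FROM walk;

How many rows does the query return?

Base: (Gizmo, need=1).
Iteration 1: components of {Gizmo} -> Panel = 1*1 = 1.
Iteration 2: components of {Panel} -> Housing = 1*1 = 1.
Iteration 3: components of {Housing} -> Hub = 1*3 = 3, Seal = 1*4 = 4.
Iteration 4: no further components; recursion stops.
Total rows emitted: 5.

5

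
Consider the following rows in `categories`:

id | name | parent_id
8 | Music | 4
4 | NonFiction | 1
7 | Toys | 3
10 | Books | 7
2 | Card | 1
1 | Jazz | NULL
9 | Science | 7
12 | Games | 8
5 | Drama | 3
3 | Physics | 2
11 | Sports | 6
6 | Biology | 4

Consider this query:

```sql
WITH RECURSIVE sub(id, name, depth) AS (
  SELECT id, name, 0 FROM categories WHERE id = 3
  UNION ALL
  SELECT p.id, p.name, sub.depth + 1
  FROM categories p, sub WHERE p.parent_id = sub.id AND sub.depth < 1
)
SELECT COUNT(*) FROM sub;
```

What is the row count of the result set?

Base: id=3 (Physics) at depth 0.
Iteration 1: rows with parent_id in {3} -> Drama (id 5, depth 1), Toys (id 7, depth 1).
Iteration 2: depth < 1 fails for all current rows; recursion stops.
Total rows emitted: 3.

3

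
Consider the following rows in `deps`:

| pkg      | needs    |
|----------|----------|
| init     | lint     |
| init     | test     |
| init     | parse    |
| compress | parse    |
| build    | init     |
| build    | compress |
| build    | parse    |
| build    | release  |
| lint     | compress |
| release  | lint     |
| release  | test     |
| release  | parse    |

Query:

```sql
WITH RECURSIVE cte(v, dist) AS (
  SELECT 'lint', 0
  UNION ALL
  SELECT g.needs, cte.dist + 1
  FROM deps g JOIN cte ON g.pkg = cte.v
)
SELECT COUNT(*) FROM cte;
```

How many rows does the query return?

3

Base: (lint, dist=0).
Iteration 1: edges from {lint} -> (compress, dist=1).
Iteration 2: edges from {compress} -> (parse, dist=2).
Iteration 3: no outgoing edges from {parse}; recursion stops.
Total rows emitted: 3.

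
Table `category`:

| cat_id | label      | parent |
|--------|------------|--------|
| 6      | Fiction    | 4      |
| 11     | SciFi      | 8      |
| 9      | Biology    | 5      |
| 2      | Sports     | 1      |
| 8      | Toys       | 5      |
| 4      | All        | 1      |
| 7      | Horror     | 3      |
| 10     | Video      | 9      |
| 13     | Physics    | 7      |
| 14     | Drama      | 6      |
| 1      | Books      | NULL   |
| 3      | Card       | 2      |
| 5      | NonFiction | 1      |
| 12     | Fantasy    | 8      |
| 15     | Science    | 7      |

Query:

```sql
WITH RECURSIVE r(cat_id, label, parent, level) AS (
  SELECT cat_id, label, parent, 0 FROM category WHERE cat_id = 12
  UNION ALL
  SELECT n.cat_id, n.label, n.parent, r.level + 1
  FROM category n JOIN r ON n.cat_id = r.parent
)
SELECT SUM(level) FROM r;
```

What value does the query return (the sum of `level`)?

6

Base: cat_id=12 (Fantasy), parent=8, level 0.
Iteration 1: join on cat_id=8 -> Toys (id 8, parent=5, level 1).
Iteration 2: join on cat_id=5 -> NonFiction (id 5, parent=1, level 2).
Iteration 3: join on cat_id=1 -> Books (id 1, parent=NULL, level 3).
Iteration 4: parent is NULL; no match; recursion stops.
SUM(level) = 0 + 1 + 2 + 3 = 6.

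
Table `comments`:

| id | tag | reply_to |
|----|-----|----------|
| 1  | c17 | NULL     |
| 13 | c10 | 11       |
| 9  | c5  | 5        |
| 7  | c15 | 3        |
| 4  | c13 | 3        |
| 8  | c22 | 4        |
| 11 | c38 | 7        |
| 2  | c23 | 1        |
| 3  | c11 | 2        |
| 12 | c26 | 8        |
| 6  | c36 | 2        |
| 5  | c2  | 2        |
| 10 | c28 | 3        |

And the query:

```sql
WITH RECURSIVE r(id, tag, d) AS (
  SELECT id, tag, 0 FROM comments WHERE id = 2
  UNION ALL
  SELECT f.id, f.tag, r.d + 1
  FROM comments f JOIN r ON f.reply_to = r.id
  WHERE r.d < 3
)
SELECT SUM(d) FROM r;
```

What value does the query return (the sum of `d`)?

Base: id=2 (c23) at d 0.
Iteration 1: rows with reply_to in {2} -> c11 (id 3, d 1), c2 (id 5, d 1), c36 (id 6, d 1).
Iteration 2: rows with reply_to in {3,5,6} -> c13 (id 4, d 2), c15 (id 7, d 2), c5 (id 9, d 2), c28 (id 10, d 2).
Iteration 3: rows with reply_to in {4,7,9,10} -> c22 (id 8, d 3), c38 (id 11, d 3).
Iteration 4: d < 3 fails for all current rows; recursion stops.
SUM(d) = 0 + 1 + 1 + 1 + 2 + 2 + 2 + 2 + 3 + 3 = 17.

17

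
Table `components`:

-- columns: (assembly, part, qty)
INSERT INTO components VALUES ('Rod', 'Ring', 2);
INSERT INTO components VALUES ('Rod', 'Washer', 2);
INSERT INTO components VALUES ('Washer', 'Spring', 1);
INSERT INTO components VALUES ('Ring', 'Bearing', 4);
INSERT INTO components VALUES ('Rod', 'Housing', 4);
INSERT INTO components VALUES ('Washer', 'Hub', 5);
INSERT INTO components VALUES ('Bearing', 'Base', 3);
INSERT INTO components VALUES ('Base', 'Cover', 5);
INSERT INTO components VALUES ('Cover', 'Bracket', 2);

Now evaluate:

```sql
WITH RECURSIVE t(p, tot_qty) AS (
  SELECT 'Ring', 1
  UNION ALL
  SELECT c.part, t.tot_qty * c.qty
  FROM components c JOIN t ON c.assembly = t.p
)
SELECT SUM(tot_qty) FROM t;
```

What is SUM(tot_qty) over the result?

Base: (Ring, tot_qty=1).
Iteration 1: components of {Ring} -> Bearing = 1*4 = 4.
Iteration 2: components of {Bearing} -> Base = 4*3 = 12.
Iteration 3: components of {Base} -> Cover = 12*5 = 60.
Iteration 4: components of {Cover} -> Bracket = 60*2 = 120.
Iteration 5: no further components; recursion stops.
SUM(tot_qty) = 1 + 4 + 12 + 60 + 120 = 197.

197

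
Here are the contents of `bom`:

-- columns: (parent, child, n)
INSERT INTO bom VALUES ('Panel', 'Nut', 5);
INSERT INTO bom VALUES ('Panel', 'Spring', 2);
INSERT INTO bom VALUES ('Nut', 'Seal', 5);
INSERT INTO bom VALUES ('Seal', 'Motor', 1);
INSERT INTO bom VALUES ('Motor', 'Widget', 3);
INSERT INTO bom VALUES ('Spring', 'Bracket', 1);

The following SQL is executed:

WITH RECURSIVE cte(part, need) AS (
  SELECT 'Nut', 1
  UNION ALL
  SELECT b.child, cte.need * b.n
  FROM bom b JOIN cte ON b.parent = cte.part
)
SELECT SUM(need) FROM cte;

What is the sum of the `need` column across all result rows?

26

Base: (Nut, need=1).
Iteration 1: components of {Nut} -> Seal = 1*5 = 5.
Iteration 2: components of {Seal} -> Motor = 5*1 = 5.
Iteration 3: components of {Motor} -> Widget = 5*3 = 15.
Iteration 4: no further components; recursion stops.
SUM(need) = 1 + 5 + 5 + 15 = 26.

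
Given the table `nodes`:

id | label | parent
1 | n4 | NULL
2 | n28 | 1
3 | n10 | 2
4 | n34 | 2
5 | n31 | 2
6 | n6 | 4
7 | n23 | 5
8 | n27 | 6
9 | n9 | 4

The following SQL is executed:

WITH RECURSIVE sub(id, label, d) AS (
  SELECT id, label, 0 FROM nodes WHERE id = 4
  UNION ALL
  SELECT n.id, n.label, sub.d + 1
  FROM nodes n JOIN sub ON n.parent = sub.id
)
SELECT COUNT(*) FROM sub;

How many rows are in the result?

Base: id=4 (n34) at d 0.
Iteration 1: rows with parent in {4} -> n6 (id 6, d 1), n9 (id 9, d 1).
Iteration 2: rows with parent in {6,9} -> n27 (id 8, d 2).
Iteration 3: no rows with parent in {8}; recursion stops.
Total rows emitted: 4.

4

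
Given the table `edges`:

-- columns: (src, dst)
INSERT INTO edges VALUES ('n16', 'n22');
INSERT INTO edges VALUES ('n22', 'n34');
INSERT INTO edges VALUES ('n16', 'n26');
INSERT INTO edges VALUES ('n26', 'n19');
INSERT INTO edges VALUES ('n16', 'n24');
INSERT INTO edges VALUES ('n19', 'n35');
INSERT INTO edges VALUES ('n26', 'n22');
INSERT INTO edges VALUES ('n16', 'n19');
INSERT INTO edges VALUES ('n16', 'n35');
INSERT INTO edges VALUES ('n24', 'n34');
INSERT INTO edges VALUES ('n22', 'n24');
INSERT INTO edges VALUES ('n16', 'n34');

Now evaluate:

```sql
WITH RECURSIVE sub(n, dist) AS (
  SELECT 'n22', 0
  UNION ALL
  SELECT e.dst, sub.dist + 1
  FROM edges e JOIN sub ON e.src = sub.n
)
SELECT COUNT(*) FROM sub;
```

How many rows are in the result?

4

Base: (n22, dist=0).
Iteration 1: edges from {n22} -> (n24, dist=1), (n34, dist=1).
Iteration 2: edges from {n24,n34} -> (n34, dist=2).
Iteration 3: no outgoing edges from {n34}; recursion stops.
Total rows emitted: 4.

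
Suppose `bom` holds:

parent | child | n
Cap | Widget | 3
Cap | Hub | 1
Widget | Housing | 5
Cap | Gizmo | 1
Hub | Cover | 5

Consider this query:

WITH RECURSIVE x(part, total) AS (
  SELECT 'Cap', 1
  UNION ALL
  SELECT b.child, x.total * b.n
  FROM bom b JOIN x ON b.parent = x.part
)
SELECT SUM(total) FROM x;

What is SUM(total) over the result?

Base: (Cap, total=1).
Iteration 1: components of {Cap} -> Gizmo = 1*1 = 1, Hub = 1*1 = 1, Widget = 1*3 = 3.
Iteration 2: components of {Gizmo,Hub,Widget} -> Cover = 1*5 = 5, Housing = 3*5 = 15.
Iteration 3: no further components; recursion stops.
SUM(total) = 1 + 3 + 1 + 1 + 15 + 5 = 26.

26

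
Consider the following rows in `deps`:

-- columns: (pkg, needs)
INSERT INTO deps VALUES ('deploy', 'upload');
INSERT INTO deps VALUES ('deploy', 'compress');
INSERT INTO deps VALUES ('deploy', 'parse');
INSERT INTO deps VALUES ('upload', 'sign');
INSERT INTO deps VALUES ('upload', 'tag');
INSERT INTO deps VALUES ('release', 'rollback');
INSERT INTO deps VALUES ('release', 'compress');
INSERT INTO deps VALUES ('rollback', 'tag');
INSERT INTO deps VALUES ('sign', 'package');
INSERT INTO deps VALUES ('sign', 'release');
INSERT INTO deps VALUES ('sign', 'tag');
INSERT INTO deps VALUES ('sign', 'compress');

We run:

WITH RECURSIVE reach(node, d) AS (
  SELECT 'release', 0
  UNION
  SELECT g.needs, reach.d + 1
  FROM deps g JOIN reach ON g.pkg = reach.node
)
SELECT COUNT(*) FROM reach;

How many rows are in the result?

4

Base: (release, d=0).
Iteration 1: edges from {release} -> (compress, d=1), (rollback, d=1).
Iteration 2: edges from {compress,rollback} -> (tag, d=2).
Iteration 3: no outgoing edges from {tag}; recursion stops.
Total rows emitted: 4.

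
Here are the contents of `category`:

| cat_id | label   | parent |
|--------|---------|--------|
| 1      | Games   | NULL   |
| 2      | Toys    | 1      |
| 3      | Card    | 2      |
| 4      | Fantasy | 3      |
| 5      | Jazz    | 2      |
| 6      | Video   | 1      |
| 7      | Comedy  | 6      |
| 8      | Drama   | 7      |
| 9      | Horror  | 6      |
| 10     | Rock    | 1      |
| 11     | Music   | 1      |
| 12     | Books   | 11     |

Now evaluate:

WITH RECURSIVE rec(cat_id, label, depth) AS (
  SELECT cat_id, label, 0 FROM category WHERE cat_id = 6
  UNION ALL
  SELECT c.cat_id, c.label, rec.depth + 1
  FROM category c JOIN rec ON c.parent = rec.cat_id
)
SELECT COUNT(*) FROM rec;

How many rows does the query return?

4

Base: cat_id=6 (Video) at depth 0.
Iteration 1: rows with parent in {6} -> Comedy (id 7, depth 1), Horror (id 9, depth 1).
Iteration 2: rows with parent in {7,9} -> Drama (id 8, depth 2).
Iteration 3: no rows with parent in {8}; recursion stops.
Total rows emitted: 4.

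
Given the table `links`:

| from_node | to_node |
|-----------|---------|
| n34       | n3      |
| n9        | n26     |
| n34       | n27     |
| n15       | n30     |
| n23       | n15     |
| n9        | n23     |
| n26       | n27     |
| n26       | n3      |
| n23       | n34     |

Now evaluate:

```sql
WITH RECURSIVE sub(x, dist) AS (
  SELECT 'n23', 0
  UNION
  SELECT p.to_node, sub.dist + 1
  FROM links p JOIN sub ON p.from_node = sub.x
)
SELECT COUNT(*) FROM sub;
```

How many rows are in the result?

6

Base: (n23, dist=0).
Iteration 1: edges from {n23} -> (n15, dist=1), (n34, dist=1).
Iteration 2: edges from {n15,n34} -> (n27, dist=2), (n3, dist=2), (n30, dist=2).
Iteration 3: no outgoing edges from {n27,n3,n30}; recursion stops.
Total rows emitted: 6.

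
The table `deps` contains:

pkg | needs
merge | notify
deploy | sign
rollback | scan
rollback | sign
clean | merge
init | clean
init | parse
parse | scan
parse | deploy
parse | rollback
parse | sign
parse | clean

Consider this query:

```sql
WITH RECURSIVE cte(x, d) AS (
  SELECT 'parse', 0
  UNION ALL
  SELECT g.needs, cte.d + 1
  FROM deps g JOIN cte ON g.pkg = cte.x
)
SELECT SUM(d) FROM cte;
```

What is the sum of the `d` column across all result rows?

Base: (parse, d=0).
Iteration 1: edges from {parse} -> (clean, d=1), (deploy, d=1), (rollback, d=1), (scan, d=1), (sign, d=1).
Iteration 2: edges from {clean,deploy,rollback,scan,sign} -> (merge, d=2), (scan, d=2), (sign, d=2) x2. [UNION ALL keeps all 4 new rows, including repeats]
Iteration 3: edges from {merge,scan,sign} -> (notify, d=3).
Iteration 4: no outgoing edges from {notify}; recursion stops.
SUM(d) = 0 + 1 + 1 + 1 + 1 + 1 + 2 + 2 + 2 + 2 + 3 = 16.

16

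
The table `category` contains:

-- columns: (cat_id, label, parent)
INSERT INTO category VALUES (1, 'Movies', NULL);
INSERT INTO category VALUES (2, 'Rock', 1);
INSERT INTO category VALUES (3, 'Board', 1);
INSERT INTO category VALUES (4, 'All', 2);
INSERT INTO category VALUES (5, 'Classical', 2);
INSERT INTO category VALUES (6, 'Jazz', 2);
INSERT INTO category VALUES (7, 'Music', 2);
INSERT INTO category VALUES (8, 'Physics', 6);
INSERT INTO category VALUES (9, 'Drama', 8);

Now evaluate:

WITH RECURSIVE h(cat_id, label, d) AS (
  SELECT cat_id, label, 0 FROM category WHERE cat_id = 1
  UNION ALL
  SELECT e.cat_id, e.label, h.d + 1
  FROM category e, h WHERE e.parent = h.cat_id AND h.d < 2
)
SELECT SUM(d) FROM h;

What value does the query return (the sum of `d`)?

10

Base: cat_id=1 (Movies) at d 0.
Iteration 1: rows with parent in {1} -> Rock (id 2, d 1), Board (id 3, d 1).
Iteration 2: rows with parent in {2,3} -> All (id 4, d 2), Classical (id 5, d 2), Jazz (id 6, d 2), Music (id 7, d 2).
Iteration 3: d < 2 fails for all current rows; recursion stops.
SUM(d) = 0 + 1 + 1 + 2 + 2 + 2 + 2 = 10.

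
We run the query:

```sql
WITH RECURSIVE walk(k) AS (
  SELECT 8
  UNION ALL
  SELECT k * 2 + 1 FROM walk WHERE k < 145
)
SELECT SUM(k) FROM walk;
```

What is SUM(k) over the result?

Base: k=8.
Iteration 1: 8 < 145 holds -> k = 8 * 2 + 1 = 17.
Iteration 2: 17 < 145 holds -> k = 17 * 2 + 1 = 35.
Iteration 3: 35 < 145 holds -> k = 35 * 2 + 1 = 71.
Iteration 4: 71 < 145 holds -> k = 71 * 2 + 1 = 143.
Iteration 5: 143 < 145 holds -> k = 143 * 2 + 1 = 287.
Iteration 6: 287 < 145 fails; recursion stops.
SUM(k) = 8 + 17 + 35 + 71 + 143 + 287 = 561.

561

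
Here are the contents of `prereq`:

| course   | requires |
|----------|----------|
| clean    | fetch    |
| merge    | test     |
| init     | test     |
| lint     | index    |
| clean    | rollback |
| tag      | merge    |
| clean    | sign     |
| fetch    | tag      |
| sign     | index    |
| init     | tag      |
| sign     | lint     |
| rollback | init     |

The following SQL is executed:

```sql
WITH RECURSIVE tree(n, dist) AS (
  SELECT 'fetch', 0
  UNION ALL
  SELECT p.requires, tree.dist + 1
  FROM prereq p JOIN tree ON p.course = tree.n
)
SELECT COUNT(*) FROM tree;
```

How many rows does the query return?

4

Base: (fetch, dist=0).
Iteration 1: edges from {fetch} -> (tag, dist=1).
Iteration 2: edges from {tag} -> (merge, dist=2).
Iteration 3: edges from {merge} -> (test, dist=3).
Iteration 4: no outgoing edges from {test}; recursion stops.
Total rows emitted: 4.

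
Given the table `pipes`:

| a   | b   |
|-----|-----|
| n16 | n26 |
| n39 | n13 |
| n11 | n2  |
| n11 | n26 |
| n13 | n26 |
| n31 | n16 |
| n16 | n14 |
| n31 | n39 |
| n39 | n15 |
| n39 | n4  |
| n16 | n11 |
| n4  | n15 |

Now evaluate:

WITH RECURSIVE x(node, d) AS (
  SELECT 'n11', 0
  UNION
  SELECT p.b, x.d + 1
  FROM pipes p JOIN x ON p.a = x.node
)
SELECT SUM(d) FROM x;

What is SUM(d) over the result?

2

Base: (n11, d=0).
Iteration 1: edges from {n11} -> (n2, d=1), (n26, d=1).
Iteration 2: no outgoing edges from {n2,n26}; recursion stops.
SUM(d) = 0 + 1 + 1 = 2.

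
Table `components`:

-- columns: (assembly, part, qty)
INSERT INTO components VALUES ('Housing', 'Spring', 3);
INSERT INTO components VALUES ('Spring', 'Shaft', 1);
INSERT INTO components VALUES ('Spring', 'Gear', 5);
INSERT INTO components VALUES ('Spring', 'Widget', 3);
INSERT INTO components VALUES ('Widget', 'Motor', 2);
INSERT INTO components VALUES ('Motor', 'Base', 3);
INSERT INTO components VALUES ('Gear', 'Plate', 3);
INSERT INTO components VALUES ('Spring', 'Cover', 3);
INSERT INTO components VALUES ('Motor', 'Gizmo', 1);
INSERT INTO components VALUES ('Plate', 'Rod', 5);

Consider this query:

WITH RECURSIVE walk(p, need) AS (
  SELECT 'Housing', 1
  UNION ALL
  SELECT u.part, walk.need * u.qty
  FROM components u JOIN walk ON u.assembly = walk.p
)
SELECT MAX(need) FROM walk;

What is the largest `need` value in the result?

225

Base: (Housing, need=1).
Iteration 1: components of {Housing} -> Spring = 1*3 = 3.
Iteration 2: components of {Spring} -> Cover = 3*3 = 9, Gear = 3*5 = 15, Shaft = 3*1 = 3, Widget = 3*3 = 9.
Iteration 3: components of {Cover,Gear,Shaft,Widget} -> Motor = 9*2 = 18, Plate = 15*3 = 45.
Iteration 4: components of {Motor,Plate} -> Base = 18*3 = 54, Gizmo = 18*1 = 18, Rod = 45*5 = 225.
Iteration 5: no further components; recursion stops.
need values: 1, 3, 3, 15, 9, 9, 45, 18, 225, 54, 18; the maximum is 225.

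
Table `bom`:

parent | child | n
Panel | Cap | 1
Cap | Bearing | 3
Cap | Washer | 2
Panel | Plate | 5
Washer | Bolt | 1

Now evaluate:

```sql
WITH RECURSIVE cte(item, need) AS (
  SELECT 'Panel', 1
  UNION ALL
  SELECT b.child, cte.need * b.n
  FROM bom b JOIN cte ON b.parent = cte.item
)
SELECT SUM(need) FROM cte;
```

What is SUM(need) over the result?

Base: (Panel, need=1).
Iteration 1: components of {Panel} -> Cap = 1*1 = 1, Plate = 1*5 = 5.
Iteration 2: components of {Cap,Plate} -> Bearing = 1*3 = 3, Washer = 1*2 = 2.
Iteration 3: components of {Bearing,Washer} -> Bolt = 2*1 = 2.
Iteration 4: no further components; recursion stops.
SUM(need) = 1 + 1 + 5 + 3 + 2 + 2 = 14.

14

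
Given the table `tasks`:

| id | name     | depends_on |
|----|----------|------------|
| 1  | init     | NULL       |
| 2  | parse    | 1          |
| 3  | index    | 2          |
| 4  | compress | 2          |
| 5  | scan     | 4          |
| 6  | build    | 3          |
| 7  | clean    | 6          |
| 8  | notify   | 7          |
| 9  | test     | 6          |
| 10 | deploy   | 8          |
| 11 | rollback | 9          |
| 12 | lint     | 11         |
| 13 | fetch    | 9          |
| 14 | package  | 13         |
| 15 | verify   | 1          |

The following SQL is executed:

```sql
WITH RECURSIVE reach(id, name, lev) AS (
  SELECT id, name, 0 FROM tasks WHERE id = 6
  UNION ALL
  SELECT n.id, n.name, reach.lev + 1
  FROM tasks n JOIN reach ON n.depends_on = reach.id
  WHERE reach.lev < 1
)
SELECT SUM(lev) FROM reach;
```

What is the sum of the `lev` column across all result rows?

2

Base: id=6 (build) at lev 0.
Iteration 1: rows with depends_on in {6} -> clean (id 7, lev 1), test (id 9, lev 1).
Iteration 2: lev < 1 fails for all current rows; recursion stops.
SUM(lev) = 0 + 1 + 1 = 2.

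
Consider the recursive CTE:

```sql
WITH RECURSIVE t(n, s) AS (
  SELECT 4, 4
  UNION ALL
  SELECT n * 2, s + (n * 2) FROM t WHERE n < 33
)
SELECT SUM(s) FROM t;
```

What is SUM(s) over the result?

Base: n=4, s=4.
Iteration 1: 4 < 33 holds -> n = 4 * 2 = 8, s = 4 + 8 = 12.
Iteration 2: 8 < 33 holds -> n = 8 * 2 = 16, s = 12 + 16 = 28.
Iteration 3: 16 < 33 holds -> n = 16 * 2 = 32, s = 28 + 32 = 60.
Iteration 4: 32 < 33 holds -> n = 32 * 2 = 64, s = 60 + 64 = 124.
Iteration 5: 64 < 33 fails; recursion stops.
SUM(s) = 4 + 12 + 28 + 60 + 124 = 228.

228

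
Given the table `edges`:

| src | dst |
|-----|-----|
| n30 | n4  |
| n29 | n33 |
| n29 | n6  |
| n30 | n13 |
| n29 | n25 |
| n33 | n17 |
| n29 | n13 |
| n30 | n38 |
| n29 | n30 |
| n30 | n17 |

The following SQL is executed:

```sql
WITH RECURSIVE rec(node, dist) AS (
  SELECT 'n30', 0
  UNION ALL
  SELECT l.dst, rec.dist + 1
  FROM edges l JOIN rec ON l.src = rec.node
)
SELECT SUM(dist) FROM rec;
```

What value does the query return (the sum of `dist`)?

4

Base: (n30, dist=0).
Iteration 1: edges from {n30} -> (n13, dist=1), (n17, dist=1), (n38, dist=1), (n4, dist=1).
Iteration 2: no outgoing edges from {n13,n17,n38,n4}; recursion stops.
SUM(dist) = 0 + 1 + 1 + 1 + 1 = 4.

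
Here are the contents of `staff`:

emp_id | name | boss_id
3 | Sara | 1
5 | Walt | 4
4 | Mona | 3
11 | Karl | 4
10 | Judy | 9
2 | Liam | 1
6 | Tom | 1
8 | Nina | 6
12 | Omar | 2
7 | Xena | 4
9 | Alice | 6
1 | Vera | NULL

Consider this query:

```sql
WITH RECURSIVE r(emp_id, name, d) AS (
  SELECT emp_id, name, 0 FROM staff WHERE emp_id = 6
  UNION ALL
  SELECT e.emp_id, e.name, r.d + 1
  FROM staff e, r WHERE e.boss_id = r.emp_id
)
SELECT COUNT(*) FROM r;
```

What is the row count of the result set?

4

Base: emp_id=6 (Tom) at d 0.
Iteration 1: rows with boss_id in {6} -> Nina (id 8, d 1), Alice (id 9, d 1).
Iteration 2: rows with boss_id in {8,9} -> Judy (id 10, d 2).
Iteration 3: no rows with boss_id in {10}; recursion stops.
Total rows emitted: 4.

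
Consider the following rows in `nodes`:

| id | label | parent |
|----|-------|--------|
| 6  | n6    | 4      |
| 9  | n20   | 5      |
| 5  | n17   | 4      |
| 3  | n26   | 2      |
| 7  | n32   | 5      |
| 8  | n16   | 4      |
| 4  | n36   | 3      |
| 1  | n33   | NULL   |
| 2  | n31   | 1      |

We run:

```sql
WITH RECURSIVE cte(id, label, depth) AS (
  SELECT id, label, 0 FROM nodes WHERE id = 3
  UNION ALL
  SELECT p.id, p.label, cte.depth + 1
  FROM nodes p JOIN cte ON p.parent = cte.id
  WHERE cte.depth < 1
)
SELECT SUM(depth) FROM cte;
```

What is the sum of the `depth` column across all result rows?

Base: id=3 (n26) at depth 0.
Iteration 1: rows with parent in {3} -> n36 (id 4, depth 1).
Iteration 2: depth < 1 fails for all current rows; recursion stops.
SUM(depth) = 0 + 1 = 1.

1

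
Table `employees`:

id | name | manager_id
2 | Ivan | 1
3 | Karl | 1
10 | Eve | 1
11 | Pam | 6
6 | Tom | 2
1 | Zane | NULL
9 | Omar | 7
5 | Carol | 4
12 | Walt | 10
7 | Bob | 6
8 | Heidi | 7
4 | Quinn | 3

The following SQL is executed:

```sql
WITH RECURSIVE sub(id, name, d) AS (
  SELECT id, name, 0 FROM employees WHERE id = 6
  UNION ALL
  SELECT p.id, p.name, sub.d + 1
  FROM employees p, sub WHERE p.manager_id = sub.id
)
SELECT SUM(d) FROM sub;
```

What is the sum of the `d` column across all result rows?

6

Base: id=6 (Tom) at d 0.
Iteration 1: rows with manager_id in {6} -> Bob (id 7, d 1), Pam (id 11, d 1).
Iteration 2: rows with manager_id in {7,11} -> Heidi (id 8, d 2), Omar (id 9, d 2).
Iteration 3: no rows with manager_id in {8,9}; recursion stops.
SUM(d) = 0 + 1 + 1 + 2 + 2 = 6.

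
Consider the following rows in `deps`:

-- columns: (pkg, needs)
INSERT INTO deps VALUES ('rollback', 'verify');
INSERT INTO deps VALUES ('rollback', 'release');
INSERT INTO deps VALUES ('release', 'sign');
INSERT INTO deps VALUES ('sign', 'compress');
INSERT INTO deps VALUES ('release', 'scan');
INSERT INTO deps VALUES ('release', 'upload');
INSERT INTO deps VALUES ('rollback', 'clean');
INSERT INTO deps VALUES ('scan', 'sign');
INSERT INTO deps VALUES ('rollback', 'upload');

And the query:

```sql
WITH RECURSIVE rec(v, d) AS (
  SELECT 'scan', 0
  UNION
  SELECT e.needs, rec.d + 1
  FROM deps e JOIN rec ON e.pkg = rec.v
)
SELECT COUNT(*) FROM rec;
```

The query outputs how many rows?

3

Base: (scan, d=0).
Iteration 1: edges from {scan} -> (sign, d=1).
Iteration 2: edges from {sign} -> (compress, d=2).
Iteration 3: no outgoing edges from {compress}; recursion stops.
Total rows emitted: 3.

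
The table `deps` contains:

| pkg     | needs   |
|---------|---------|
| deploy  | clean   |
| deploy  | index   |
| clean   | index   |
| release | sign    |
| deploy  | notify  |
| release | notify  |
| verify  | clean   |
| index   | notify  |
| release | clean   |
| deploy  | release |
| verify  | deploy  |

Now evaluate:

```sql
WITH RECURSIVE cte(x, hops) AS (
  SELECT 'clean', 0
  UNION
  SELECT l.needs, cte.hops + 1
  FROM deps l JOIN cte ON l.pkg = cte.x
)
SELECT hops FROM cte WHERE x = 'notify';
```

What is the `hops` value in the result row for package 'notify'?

Base: (clean, hops=0).
Iteration 1: edges from {clean} -> (index, hops=1).
Iteration 2: edges from {index} -> (notify, hops=2).
Iteration 3: no outgoing edges from {notify}; recursion stops.

2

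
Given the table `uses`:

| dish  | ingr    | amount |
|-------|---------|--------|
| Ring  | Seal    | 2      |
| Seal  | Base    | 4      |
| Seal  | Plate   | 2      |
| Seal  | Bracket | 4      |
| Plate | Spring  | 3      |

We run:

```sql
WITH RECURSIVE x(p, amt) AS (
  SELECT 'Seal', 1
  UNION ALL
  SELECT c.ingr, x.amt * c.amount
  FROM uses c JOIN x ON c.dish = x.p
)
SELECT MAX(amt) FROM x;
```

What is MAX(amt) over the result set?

6

Base: (Seal, amt=1).
Iteration 1: components of {Seal} -> Base = 1*4 = 4, Bracket = 1*4 = 4, Plate = 1*2 = 2.
Iteration 2: components of {Base,Bracket,Plate} -> Spring = 2*3 = 6.
Iteration 3: no further components; recursion stops.
amt values: 1, 4, 2, 4, 6; the maximum is 6.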